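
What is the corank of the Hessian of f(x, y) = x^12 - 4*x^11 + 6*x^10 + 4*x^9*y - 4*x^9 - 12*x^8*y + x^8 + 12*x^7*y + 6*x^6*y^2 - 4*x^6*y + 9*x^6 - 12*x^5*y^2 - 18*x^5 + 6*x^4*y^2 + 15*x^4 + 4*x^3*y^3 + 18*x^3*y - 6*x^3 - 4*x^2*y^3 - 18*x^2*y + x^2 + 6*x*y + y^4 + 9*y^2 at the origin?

1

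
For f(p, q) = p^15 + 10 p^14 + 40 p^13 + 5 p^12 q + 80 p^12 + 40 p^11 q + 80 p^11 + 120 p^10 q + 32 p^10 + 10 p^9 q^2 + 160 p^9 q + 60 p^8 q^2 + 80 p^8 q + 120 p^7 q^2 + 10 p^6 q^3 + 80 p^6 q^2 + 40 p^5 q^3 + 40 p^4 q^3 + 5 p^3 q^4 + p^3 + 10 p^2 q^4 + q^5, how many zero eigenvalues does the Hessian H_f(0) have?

2

Hessian at 0 has rank 0.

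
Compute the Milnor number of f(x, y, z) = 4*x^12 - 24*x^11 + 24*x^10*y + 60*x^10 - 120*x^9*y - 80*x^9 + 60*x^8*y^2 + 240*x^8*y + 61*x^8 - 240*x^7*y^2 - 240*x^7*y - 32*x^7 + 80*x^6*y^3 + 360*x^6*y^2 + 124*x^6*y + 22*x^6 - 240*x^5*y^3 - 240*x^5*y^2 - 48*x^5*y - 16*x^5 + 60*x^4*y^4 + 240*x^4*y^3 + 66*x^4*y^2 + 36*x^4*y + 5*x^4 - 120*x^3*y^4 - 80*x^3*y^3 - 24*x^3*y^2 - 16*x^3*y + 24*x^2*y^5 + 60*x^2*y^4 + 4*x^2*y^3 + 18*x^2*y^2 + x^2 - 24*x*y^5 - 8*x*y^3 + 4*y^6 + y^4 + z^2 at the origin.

3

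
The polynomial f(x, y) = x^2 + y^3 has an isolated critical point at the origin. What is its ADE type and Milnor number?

The Hessian of f at 0 has rank 1. Corank 1: A-series; mu = 2 gives A_2.

Type A_{2}, Milnor number mu = 2.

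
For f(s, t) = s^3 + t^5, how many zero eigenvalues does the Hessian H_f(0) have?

2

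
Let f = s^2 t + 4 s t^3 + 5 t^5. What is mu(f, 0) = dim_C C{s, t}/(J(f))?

6

The Hessian of f at 0 has rank 0. Corank 2; j^3 = s^2*t has shape L^2 M (L != M), so D-series; mu = 6 gives D_6.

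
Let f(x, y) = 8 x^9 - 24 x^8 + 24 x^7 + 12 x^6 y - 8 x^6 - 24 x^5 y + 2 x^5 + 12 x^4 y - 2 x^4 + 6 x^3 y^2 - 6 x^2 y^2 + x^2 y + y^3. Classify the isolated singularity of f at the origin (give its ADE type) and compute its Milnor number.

The Hessian of f at 0 has rank 0. Corank 2; j^3 = y*(x^2 + y^2) splits into three distinct lines over C (the quadratic factor has nonzero discriminant), so D_4.

Type D_4, Milnor number mu = 4.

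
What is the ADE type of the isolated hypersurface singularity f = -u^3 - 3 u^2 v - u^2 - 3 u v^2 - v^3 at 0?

A2

The Hessian of f at 0 is [[-2, 0], [0, 0]] with rank 1, so corank 1. A Groebner basis of the Jacobian ideal J(f) in C{u,v} is {v^2, u}; counting standard monomials gives mu = 2. Corank 1: A-series; mu = 2 gives A_2.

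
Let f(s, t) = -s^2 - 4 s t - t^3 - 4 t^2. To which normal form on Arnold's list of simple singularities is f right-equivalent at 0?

A_{2}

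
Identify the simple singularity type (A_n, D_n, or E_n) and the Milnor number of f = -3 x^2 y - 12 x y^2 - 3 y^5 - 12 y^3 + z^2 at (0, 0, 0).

Type D_{6}, Milnor number mu = 6.

The Hessian of f at 0 has rank 1. Corank 2; j^3 = -3*y*(x + 2*y)^2 has shape L^2 M (L != M), so D-series; mu = 6 gives D_6.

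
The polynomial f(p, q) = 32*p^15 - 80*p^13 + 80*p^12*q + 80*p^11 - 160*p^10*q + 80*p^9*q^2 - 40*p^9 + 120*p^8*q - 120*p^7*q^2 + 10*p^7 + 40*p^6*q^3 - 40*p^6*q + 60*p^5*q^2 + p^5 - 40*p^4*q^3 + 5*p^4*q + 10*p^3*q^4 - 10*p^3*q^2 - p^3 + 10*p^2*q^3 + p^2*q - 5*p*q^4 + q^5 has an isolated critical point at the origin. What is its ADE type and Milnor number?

The Hessian of f at 0 has rank 0. Corank 2; j^3 = -p^2*(p - q) has shape L^2 M (L != M), so D-series; mu = 6 gives D_6.

Type D_6, Milnor number mu = 6.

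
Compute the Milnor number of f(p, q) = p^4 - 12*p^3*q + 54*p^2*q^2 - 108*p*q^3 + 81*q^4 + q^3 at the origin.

6

The Hessian of f at 0 has rank 0. Corank 2; j^3 = q^3 is a perfect cube, so E-series; the 4-jet and mu = 6 give E_6.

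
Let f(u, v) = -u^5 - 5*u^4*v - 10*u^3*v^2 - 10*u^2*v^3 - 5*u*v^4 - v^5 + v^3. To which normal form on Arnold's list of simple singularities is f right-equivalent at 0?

E_{8}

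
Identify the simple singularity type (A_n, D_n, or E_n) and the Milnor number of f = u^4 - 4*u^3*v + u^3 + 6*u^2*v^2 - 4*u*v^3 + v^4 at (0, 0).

Type E6, Milnor number mu = 6.

The Hessian of f at 0 has rank 0. Corank 2; j^3 = u^3 is a perfect cube, so E-series; the 4-jet and mu = 6 give E_6.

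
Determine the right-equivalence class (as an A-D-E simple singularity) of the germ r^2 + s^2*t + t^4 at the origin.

D_{5}

The Hessian of f at 0 has rank 1. Corank 2; j^3 = s^2*t has shape L^2 M (L != M), so D-series; mu = 5 gives D_5.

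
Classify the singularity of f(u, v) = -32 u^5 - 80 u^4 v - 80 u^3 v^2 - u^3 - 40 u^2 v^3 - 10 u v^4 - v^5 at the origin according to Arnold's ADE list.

The Hessian of f at 0 has rank 0. Corank 2; j^3 = -u^3 is a perfect cube, so E-series; the 5-jet and mu = 8 give E_8.

E8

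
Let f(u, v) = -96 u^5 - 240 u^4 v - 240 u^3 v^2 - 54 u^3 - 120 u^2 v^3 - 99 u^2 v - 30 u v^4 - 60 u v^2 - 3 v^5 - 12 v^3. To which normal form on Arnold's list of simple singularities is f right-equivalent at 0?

The Hessian of f at 0 has rank 0. Corank 2; j^3 = -3*(2*u + v)*(3*u + 2*v)^2 has shape L^2 M (L != M), so D-series; mu = 6 gives D_6.

D6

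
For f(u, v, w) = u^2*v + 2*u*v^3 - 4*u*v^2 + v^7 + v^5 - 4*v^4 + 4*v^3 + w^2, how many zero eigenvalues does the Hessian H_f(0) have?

Hessian at 0 has rank 1.

2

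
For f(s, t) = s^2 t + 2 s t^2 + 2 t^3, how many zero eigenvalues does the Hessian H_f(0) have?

2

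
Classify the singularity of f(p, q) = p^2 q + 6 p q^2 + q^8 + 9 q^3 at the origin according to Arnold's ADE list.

D9

The Hessian of f at 0 has rank 0. Corank 2; j^3 = q*(p + 3*q)^2 has shape L^2 M (L != M), so D-series; mu = 9 gives D_9.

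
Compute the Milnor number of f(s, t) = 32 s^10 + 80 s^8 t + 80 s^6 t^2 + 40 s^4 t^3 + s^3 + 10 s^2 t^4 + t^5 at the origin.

8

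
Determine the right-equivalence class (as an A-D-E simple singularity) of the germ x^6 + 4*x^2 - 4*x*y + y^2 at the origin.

A_5

The Hessian of f at 0 has rank 1. Corank 1: A-series; mu = 5 gives A_5.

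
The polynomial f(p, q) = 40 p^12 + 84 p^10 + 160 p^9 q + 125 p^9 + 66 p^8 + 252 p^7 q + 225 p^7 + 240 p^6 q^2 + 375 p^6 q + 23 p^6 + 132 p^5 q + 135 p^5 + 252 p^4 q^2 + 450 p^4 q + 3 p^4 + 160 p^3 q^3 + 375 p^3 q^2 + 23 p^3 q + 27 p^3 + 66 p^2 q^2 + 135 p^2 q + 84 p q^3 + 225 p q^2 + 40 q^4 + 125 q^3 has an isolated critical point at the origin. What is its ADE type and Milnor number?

The Hessian of f at 0 has rank 0. Corank 2; j^3 = (3*p + 5*q)^3 is a perfect cube, so E-series; the 4-jet and mu = 7 give E_7.

Type E_7, Milnor number mu = 7.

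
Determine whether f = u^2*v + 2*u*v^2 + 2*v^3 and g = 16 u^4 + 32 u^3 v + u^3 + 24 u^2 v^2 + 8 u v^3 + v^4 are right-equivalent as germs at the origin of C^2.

The Hessian of f at 0 is [[0, 0], [0, 0]] with rank 0, so corank 2. A Groebner basis of the Jacobian ideal J(f) in C{u,v} is {v^3, u^2 + 2*v^2, u*v + v^2}; counting standard monomials gives mu = 4. Corank 2; j^3 = v*(u^2 + 2*u*v + 2*v^2) splits into three distinct lines over C (the quadratic factor has nonzero discriminant), so D_4. The Hessian of g at 0 is [[0, 0], [0, 0]] with rank 0, so corank 2. A Groebner basis of the Jacobian ideal J(g) in C{u,v} is {v^4, u*v^2 + v^3/6, u^2}; counting standard monomials gives mu = 6. Corank 2; j^3 = u^3 is a perfect cube, so E-series; the 4-jet and mu = 6 give E_6. f is D_4 but g is E_6, hence not right-equivalent.

No.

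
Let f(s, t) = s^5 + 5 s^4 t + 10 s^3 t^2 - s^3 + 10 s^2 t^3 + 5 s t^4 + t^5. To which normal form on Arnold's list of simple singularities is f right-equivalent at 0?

The Hessian of f at 0 is [[0, 0], [0, 0]] with rank 0, so corank 2. A Groebner basis of the Jacobian ideal J(f) in C{s,t} is {t^5, s*t^3 + t^4/4, s^2}; counting standard monomials gives mu = 8. Corank 2; j^3 = -s^3 is a perfect cube, so E-series; the 5-jet and mu = 8 give E_8.

E_8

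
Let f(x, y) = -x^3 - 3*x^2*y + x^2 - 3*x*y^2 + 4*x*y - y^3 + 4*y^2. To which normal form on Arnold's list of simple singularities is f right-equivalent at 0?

A_2

The Hessian of f at 0 has rank 1. Corank 1: A-series; mu = 2 gives A_2.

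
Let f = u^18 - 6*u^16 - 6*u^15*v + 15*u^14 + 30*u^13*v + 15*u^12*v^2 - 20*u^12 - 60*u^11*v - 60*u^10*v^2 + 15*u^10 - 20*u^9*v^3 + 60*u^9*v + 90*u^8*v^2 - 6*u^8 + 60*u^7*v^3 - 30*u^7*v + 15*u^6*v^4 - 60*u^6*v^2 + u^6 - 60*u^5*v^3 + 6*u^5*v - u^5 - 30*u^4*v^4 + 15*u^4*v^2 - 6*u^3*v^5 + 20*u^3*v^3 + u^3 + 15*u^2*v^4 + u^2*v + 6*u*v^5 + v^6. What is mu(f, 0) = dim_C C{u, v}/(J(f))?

7

The Hessian of f at 0 has rank 0. Corank 2; j^3 = u^2*(u + v) has shape L^2 M (L != M), so D-series; mu = 7 gives D_7.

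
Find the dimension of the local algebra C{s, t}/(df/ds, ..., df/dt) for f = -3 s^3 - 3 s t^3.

The Hessian of f at 0 has rank 0. Corank 2; j^3 = -3*s^3 is a perfect cube, so E-series; the 4-jet and mu = 7 give E_7.

7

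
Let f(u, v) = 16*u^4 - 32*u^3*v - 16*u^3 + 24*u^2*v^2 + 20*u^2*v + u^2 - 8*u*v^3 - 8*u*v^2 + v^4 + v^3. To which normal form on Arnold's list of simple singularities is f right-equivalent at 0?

The Hessian of f at 0 has rank 1. Corank 1: A-series; mu = 2 gives A_2.

A2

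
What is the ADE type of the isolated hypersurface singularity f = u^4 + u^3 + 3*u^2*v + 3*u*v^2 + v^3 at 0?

The Hessian of f at 0 has rank 0. Corank 2; j^3 = (u + v)^3 is a perfect cube, so E-series; the 4-jet and mu = 6 give E_6.

E6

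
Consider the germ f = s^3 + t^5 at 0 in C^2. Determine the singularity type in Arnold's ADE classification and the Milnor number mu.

The Hessian of f at 0 is [[0, 0], [0, 0]] with rank 0, so corank 2. A Groebner basis of the Jacobian ideal J(f) in C{s,t} is {t^4, s^2}; counting standard monomials gives mu = 8. Corank 2; j^3 = s^3 is a perfect cube, so E-series; the 5-jet and mu = 8 give E_8.

Type E_8, Milnor number mu = 8.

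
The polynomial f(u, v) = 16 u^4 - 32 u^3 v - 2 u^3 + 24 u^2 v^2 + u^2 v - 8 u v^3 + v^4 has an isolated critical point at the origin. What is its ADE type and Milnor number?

Type D_5, Milnor number mu = 5.

The Hessian of f at 0 is [[0, 0], [0, 0]] with rank 0, so corank 2. A Groebner basis of the Jacobian ideal J(f) in C{u,v} is {u*v^2, u*v/8 + v^3, u^2 - u*v/2}; counting standard monomials gives mu = 5. Corank 2; j^3 = -u^2*(2*u - v) has shape L^2 M (L != M), so D-series; mu = 5 gives D_5.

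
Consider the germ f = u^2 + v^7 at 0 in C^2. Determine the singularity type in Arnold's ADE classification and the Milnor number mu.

Type A_{6}, Milnor number mu = 6.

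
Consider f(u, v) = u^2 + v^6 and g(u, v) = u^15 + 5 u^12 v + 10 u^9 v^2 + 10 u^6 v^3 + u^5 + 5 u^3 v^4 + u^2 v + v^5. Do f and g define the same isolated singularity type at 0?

The Hessian of f at 0 has rank 1. Corank 1: A-series; mu = 5 gives A_5. The Hessian of g at 0 has rank 0. Corank 2; j^3 = u^2*v has shape L^2 M (L != M), so D-series; mu = 6 gives D_6. f is A_5 but g is D_6, hence not right-equivalent.

No.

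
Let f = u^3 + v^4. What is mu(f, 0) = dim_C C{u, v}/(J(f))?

The Hessian of f at 0 is [[0, 0], [0, 0]] with rank 0, so corank 2. A Groebner basis of the Jacobian ideal J(f) in C{u,v} is {v^3, u^2}; counting standard monomials gives mu = 6. Corank 2; j^3 = u^3 is a perfect cube, so E-series; the 4-jet and mu = 6 give E_6.

6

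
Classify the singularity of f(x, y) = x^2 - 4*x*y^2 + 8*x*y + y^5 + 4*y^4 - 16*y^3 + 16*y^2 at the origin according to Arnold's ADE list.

The Hessian of f at 0 is [[2, 8], [8, 32]] with rank 1, so corank 1. A Groebner basis of the Jacobian ideal J(f) in C{x,y} is {x^2 + 8*x*y + 8*x + 32*y, -x/2 + y^2 - 2*y}; counting standard monomials gives mu = 4. Corank 1: A-series; mu = 4 gives A_4.

A_4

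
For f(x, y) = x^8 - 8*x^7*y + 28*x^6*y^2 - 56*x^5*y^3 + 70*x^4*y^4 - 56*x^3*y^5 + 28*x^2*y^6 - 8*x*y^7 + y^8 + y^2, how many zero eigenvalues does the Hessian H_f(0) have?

Hessian at 0 has rank 1.

1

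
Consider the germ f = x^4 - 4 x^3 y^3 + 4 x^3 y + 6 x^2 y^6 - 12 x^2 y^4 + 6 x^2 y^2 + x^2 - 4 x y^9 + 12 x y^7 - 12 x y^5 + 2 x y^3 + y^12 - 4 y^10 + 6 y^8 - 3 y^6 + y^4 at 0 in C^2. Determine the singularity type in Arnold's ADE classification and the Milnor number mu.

Type A3, Milnor number mu = 3.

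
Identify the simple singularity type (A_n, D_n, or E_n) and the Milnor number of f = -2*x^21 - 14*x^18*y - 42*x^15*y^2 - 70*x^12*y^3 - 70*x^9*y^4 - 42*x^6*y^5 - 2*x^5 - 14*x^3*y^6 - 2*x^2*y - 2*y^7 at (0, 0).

Type D_8, Milnor number mu = 8.

The Hessian of f at 0 has rank 0. Corank 2; j^3 = -2*x^2*y has shape L^2 M (L != M), so D-series; mu = 8 gives D_8.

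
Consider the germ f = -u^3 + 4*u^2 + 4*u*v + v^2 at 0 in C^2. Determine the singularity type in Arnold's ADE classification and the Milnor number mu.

Type A_2, Milnor number mu = 2.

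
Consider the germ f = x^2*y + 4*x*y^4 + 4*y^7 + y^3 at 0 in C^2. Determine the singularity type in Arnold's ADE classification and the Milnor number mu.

Type D_{4}, Milnor number mu = 4.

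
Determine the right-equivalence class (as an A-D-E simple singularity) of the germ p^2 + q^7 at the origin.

A6

The Hessian of f at 0 has rank 1. Corank 1: A-series; mu = 6 gives A_6.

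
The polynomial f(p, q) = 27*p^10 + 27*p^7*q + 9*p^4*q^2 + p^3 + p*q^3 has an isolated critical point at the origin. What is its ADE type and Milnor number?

The Hessian of f at 0 has rank 0. Corank 2; j^3 = p^3 is a perfect cube, so E-series; the 4-jet and mu = 7 give E_7.

Type E7, Milnor number mu = 7.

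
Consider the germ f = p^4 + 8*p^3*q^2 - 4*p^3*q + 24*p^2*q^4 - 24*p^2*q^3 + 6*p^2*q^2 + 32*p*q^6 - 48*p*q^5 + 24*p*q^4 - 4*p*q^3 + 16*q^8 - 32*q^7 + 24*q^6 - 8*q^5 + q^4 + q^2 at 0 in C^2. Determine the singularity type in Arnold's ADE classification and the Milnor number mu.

Type A_3, Milnor number mu = 3.

The Hessian of f at 0 has rank 1. Corank 1: A-series; mu = 3 gives A_3.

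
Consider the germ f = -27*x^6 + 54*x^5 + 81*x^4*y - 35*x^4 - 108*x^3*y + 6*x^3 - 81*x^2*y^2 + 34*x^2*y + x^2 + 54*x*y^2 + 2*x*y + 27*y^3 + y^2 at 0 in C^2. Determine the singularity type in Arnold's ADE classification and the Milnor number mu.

The Hessian of f at 0 is [[2, 2], [2, 2]] with rank 1, so corank 1. A Groebner basis of the Jacobian ideal J(f) in C{x,y} is {y^2, x + y}; counting standard monomials gives mu = 2. Corank 1: A-series; mu = 2 gives A_2.

Type A_2, Milnor number mu = 2.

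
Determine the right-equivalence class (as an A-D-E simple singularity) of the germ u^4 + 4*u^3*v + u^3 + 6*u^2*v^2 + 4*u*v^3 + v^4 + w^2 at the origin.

The Hessian of f at 0 has rank 1. Corank 2; j^3 = u^3 is a perfect cube, so E-series; the 4-jet and mu = 6 give E_6.

E6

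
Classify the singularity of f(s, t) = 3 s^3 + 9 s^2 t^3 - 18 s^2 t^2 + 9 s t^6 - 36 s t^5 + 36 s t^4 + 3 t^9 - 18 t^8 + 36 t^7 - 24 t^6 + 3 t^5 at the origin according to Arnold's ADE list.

E8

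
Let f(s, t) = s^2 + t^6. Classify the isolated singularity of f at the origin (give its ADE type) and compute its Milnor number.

The Hessian of f at 0 has rank 1. Corank 1: A-series; mu = 5 gives A_5.

Type A_5, Milnor number mu = 5.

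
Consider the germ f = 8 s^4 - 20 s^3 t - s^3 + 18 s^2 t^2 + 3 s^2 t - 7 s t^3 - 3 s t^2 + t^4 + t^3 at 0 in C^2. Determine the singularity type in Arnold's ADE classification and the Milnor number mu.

Type E7, Milnor number mu = 7.

The Hessian of f at 0 has rank 0. Corank 2; j^3 = -(s - t)^3 is a perfect cube, so E-series; the 4-jet and mu = 7 give E_7.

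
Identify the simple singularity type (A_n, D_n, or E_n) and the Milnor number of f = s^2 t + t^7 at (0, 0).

Type D_8, Milnor number mu = 8.

The Hessian of f at 0 is [[0, 0], [0, 0]] with rank 0, so corank 2. A Groebner basis of the Jacobian ideal J(f) in C{s,t} is {s^2/7 + t^6, s^3, s*t}; counting standard monomials gives mu = 8. Corank 2; j^3 = s^2*t has shape L^2 M (L != M), so D-series; mu = 8 gives D_8.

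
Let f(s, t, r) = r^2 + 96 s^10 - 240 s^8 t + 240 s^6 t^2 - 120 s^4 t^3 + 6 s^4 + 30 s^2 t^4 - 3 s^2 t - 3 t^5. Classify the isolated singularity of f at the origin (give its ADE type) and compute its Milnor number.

The Hessian of f at 0 is [[0, 0, 0], [0, 0, 0], [0, 0, 2]] with rank 1, so corank 2. A Groebner basis of the Jacobian ideal J(f) in C{s,t,r} is {s^2/5 + t^4, s^3, s*t, r}; counting standard monomials gives mu = 6. Corank 2; j^3 = -3*s^2*t has shape L^2 M (L != M), so D-series; mu = 6 gives D_6.

Type D_{6}, Milnor number mu = 6.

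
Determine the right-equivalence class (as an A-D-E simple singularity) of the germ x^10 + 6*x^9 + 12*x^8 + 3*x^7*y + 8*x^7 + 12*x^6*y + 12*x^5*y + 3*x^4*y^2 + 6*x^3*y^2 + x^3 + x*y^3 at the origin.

E_{7}

The Hessian of f at 0 is [[0, 0], [0, 0]] with rank 0, so corank 2. A Groebner basis of the Jacobian ideal J(f) in C{x,y} is {x^3, x*y^2, 3*x^2 + y^3}; counting standard monomials gives mu = 7. Corank 2; j^3 = x^3 is a perfect cube, so E-series; the 4-jet and mu = 7 give E_7.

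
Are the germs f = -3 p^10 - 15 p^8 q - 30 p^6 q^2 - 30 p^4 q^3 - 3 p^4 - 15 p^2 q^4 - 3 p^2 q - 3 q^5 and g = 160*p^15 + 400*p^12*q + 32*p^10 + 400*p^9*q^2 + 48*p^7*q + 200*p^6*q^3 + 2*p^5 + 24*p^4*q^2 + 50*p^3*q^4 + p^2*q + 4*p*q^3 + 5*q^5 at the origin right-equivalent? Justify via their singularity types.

Yes.

The Hessian of f at 0 has rank 0. Corank 2; j^3 = -3*p^2*q has shape L^2 M (L != M), so D-series; mu = 6 gives D_6. The Hessian of g at 0 has rank 0. Corank 2; j^3 = p^2*q has shape L^2 M (L != M), so D-series; mu = 6 gives D_6. Both have type D_6, hence right-equivalent.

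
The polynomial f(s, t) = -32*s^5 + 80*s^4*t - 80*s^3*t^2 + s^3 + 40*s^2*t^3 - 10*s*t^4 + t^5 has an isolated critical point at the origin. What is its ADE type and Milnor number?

The Hessian of f at 0 has rank 0. Corank 2; j^3 = s^3 is a perfect cube, so E-series; the 5-jet and mu = 8 give E_8.

Type E_8, Milnor number mu = 8.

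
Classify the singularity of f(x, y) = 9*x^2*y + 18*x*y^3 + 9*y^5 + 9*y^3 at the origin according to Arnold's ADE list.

D4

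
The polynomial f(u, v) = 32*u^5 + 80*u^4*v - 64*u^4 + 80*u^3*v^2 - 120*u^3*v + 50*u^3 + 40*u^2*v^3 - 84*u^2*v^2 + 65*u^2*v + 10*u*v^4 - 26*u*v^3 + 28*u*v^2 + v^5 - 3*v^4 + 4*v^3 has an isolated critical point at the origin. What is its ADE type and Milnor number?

Type D_5, Milnor number mu = 5.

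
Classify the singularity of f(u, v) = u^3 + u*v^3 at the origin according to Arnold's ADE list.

E_{7}

The Hessian of f at 0 has rank 0. Corank 2; j^3 = u^3 is a perfect cube, so E-series; the 4-jet and mu = 7 give E_7.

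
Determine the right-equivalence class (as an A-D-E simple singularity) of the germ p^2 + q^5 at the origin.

A4

The Hessian of f at 0 has rank 1. Corank 1: A-series; mu = 4 gives A_4.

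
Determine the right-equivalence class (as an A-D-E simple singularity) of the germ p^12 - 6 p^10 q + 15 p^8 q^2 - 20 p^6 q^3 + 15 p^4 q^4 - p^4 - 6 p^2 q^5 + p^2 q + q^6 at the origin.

D7

The Hessian of f at 0 has rank 0. Corank 2; j^3 = p^2*q has shape L^2 M (L != M), so D-series; mu = 7 gives D_7.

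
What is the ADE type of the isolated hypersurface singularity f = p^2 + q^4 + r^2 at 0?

A_{3}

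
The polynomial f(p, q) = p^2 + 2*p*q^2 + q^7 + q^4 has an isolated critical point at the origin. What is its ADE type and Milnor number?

Type A6, Milnor number mu = 6.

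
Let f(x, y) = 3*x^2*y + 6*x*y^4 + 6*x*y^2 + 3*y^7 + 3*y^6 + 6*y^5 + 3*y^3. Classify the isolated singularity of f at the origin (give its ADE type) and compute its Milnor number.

The Hessian of f at 0 has rank 0. Corank 2; j^3 = 3*y*(x + y)^2 has shape L^2 M (L != M), so D-series; mu = 7 gives D_7.

Type D_{7}, Milnor number mu = 7.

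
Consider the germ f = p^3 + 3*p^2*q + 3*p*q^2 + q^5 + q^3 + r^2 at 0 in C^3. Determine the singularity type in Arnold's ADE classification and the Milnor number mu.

The Hessian of f at 0 has rank 1. Corank 2; j^3 = (p + q)^3 is a perfect cube, so E-series; the 5-jet and mu = 8 give E_8.

Type E_{8}, Milnor number mu = 8.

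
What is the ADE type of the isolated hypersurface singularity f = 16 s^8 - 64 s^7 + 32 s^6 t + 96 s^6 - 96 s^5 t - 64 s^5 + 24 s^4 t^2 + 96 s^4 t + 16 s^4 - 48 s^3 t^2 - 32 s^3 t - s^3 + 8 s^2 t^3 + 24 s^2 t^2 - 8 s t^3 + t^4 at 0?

The Hessian of f at 0 is [[0, 0], [0, 0]] with rank 0, so corank 2. A Groebner basis of the Jacobian ideal J(f) in C{s,t} is {t^4, s*t^2 - t^3/6, s^2}; counting standard monomials gives mu = 6. Corank 2; j^3 = -s^3 is a perfect cube, so E-series; the 4-jet and mu = 6 give E_6.

E6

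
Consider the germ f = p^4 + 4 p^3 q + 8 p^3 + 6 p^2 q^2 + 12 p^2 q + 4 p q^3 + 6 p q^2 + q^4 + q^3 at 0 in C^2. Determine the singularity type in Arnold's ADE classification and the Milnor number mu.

Type E_{6}, Milnor number mu = 6.

The Hessian of f at 0 has rank 0. Corank 2; j^3 = (2*p + q)^3 is a perfect cube, so E-series; the 4-jet and mu = 6 give E_6.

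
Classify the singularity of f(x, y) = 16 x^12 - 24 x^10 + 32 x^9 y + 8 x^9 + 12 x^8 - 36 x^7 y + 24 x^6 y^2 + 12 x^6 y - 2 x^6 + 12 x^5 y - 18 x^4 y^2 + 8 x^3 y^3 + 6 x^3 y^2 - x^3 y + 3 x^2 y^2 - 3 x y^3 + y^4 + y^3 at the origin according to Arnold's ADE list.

E_{7}

The Hessian of f at 0 has rank 0. Corank 2; j^3 = y^3 is a perfect cube, so E-series; the 4-jet and mu = 7 give E_7.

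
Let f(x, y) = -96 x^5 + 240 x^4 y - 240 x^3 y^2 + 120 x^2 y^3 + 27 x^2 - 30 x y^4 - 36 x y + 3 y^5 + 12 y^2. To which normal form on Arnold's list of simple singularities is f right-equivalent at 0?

A_{4}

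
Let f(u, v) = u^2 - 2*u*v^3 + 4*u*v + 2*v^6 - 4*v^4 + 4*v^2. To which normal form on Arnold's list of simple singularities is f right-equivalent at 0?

A_{5}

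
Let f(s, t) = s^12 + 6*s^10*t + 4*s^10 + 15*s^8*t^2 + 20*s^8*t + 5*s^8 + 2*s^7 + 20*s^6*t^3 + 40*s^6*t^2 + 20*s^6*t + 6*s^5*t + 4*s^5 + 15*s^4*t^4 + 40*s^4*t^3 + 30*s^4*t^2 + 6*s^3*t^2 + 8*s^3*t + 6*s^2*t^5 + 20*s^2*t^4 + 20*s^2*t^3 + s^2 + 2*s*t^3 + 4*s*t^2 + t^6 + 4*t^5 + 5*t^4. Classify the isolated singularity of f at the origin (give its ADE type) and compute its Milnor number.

Type A3, Milnor number mu = 3.

The Hessian of f at 0 has rank 1. Corank 1: A-series; mu = 3 gives A_3.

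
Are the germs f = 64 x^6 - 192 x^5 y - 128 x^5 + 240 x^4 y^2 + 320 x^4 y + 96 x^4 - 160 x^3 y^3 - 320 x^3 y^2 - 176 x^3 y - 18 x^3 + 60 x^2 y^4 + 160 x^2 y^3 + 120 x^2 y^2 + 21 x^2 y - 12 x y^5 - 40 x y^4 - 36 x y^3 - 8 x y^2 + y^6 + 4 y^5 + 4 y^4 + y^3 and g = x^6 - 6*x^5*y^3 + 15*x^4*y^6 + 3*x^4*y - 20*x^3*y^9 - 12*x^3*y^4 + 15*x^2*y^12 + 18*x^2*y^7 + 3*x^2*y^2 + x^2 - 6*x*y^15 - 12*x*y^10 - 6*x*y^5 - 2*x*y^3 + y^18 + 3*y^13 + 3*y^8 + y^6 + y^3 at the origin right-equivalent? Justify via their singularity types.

No.

The Hessian of f at 0 has rank 0. Corank 2; j^3 = -(2*x - y)*(3*x - y)^2 has shape L^2 M (L != M), so D-series; mu = 7 gives D_7. The Hessian of g at 0 has rank 1. Corank 1: A-series; mu = 2 gives A_2. f is D_7 but g is A_2, hence not right-equivalent.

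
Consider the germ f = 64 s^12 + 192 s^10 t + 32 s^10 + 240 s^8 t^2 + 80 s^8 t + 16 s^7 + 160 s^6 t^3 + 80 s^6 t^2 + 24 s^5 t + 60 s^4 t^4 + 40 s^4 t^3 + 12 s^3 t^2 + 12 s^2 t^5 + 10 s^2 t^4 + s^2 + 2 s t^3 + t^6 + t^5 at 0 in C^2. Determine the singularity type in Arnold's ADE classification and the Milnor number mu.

The Hessian of f at 0 has rank 1. Corank 1: A-series; mu = 4 gives A_4.

Type A4, Milnor number mu = 4.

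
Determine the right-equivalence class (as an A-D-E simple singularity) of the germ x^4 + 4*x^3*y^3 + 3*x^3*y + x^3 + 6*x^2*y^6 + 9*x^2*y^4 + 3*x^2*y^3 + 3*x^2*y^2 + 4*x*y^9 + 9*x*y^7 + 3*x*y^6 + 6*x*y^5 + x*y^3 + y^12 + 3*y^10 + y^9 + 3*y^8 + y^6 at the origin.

E7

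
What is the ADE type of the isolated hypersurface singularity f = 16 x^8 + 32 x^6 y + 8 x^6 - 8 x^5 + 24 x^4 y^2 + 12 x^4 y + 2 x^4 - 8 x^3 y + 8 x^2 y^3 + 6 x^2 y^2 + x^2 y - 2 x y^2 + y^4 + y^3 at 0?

D_{5}

The Hessian of f at 0 has rank 0. Corank 2; j^3 = y*(x - y)^2 has shape L^2 M (L != M), so D-series; mu = 5 gives D_5.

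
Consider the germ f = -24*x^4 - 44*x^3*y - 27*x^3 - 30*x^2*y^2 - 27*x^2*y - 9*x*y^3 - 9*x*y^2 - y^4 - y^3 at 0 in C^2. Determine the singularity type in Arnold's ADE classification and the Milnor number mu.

Type E7, Milnor number mu = 7.

The Hessian of f at 0 has rank 0. Corank 2; j^3 = -(3*x + y)^3 is a perfect cube, so E-series; the 4-jet and mu = 7 give E_7.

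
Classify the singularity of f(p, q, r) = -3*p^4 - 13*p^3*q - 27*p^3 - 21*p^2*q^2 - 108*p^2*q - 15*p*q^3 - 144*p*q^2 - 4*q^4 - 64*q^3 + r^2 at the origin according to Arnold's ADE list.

The Hessian of f at 0 is [[0, 0, 0], [0, 0, 0], [0, 0, 2]] with rank 1, so corank 2. A Groebner basis of the Jacobian ideal J(f) in C{p,q,r} is {19683*p^2 + 52488*p*q + q^4 - 27*q^3 + 34992*q^2, p^3 + 756*p^2 + 2016*p*q + 4*q^3/3 + 1344*q^2, p^2*q - 405*p^2 - 1080*p*q - 11*q^3/9 - 720*q^2, 162*p^2 + p*q^2 + 432*p*q + 10*q^3/9 + 288*q^2, r}; counting standard monomials gives mu = 7. Corank 2; j^3 = -(3*p + 4*q)^3 is a perfect cube, so E-series; the 4-jet and mu = 7 give E_7.

E_7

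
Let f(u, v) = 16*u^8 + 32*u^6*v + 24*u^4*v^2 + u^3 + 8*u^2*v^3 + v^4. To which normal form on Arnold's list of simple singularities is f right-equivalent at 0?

The Hessian of f at 0 has rank 0. Corank 2; j^3 = u^3 is a perfect cube, so E-series; the 4-jet and mu = 6 give E_6.

E_6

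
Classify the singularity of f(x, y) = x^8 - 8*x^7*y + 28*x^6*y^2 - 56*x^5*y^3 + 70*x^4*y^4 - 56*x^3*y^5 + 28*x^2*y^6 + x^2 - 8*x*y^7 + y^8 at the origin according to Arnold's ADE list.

A_{7}

The Hessian of f at 0 has rank 1. Corank 1: A-series; mu = 7 gives A_7.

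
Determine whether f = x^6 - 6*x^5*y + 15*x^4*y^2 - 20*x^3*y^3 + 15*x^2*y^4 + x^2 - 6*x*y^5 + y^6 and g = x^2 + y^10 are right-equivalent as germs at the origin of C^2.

The Hessian of f at 0 is [[2, 0], [0, 0]] with rank 1, so corank 1. A Groebner basis of the Jacobian ideal J(f) in C{x,y} is {y^5, x}; counting standard monomials gives mu = 5. Corank 1: A-series; mu = 5 gives A_5. The Hessian of g at 0 is [[2, 0], [0, 0]] with rank 1, so corank 1. A Groebner basis of the Jacobian ideal J(g) in C{x,y} is {y^9, x}; counting standard monomials gives mu = 9. Corank 1: A-series; mu = 9 gives A_9. f is A_5 but g is A_9, hence not right-equivalent.

No.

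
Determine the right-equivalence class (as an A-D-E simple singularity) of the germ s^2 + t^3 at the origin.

A2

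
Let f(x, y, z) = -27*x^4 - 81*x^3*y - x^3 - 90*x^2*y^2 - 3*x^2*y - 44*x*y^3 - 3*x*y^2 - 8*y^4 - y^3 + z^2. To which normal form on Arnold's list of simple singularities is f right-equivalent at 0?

The Hessian of f at 0 has rank 1. Corank 2; j^3 = -(x + y)^3 is a perfect cube, so E-series; the 4-jet and mu = 7 give E_7.

E_{7}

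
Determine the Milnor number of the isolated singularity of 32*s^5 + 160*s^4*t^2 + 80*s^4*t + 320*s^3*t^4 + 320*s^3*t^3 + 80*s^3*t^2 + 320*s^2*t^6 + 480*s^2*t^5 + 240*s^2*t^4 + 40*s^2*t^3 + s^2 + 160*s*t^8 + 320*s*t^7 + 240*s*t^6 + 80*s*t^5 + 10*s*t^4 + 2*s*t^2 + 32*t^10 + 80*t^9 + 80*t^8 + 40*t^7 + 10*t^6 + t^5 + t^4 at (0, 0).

4

The Hessian of f at 0 is [[2, 0], [0, 0]] with rank 1, so corank 1. A Groebner basis of the Jacobian ideal J(f) in C{s,t} is {s^2, s + t^2}; counting standard monomials gives mu = 4. Corank 1: A-series; mu = 4 gives A_4.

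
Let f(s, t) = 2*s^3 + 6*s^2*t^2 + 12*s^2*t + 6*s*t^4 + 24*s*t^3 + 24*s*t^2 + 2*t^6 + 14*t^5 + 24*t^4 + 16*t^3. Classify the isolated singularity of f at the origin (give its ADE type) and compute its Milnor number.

Type E_{8}, Milnor number mu = 8.

The Hessian of f at 0 has rank 0. Corank 2; j^3 = 2*(s + 2*t)^3 is a perfect cube, so E-series; the 5-jet and mu = 8 give E_8.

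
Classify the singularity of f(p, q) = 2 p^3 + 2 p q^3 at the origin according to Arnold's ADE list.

E7

The Hessian of f at 0 has rank 0. Corank 2; j^3 = 2*p^3 is a perfect cube, so E-series; the 4-jet and mu = 7 give E_7.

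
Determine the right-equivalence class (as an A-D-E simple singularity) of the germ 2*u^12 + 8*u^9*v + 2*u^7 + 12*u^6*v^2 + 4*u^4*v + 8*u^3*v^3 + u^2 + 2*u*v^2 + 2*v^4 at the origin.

A_{3}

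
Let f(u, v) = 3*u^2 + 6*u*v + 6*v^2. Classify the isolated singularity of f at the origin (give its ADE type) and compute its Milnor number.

Type A_{1}, Milnor number mu = 1.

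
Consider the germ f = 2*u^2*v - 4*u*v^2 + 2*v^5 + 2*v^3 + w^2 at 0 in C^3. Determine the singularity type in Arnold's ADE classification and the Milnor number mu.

Type D_6, Milnor number mu = 6.

The Hessian of f at 0 is [[0, 0, 0], [0, 0, 0], [0, 0, 2]] with rank 1, so corank 2. A Groebner basis of the Jacobian ideal J(f) in C{u,v,w} is {u^2/5 + v^4 - v^2/5, u^3 - v^3, u*v - v^2, w}; counting standard monomials gives mu = 6. Corank 2; j^3 = 2*v*(u - v)^2 has shape L^2 M (L != M), so D-series; mu = 6 gives D_6.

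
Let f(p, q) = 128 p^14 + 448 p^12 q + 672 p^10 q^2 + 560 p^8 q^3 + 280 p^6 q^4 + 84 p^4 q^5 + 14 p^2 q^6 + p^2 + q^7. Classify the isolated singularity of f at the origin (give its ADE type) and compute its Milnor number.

Type A_6, Milnor number mu = 6.

The Hessian of f at 0 has rank 1. Corank 1: A-series; mu = 6 gives A_6.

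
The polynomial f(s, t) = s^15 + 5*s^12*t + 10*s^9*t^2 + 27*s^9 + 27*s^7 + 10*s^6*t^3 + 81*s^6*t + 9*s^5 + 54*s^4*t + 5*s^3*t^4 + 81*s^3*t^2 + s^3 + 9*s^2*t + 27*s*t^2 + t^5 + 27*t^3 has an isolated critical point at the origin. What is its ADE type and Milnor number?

Type E_{8}, Milnor number mu = 8.

The Hessian of f at 0 is [[0, 0], [0, 0]] with rank 0, so corank 2. A Groebner basis of the Jacobian ideal J(f) in C{s,t} is {-s^2/162 + s*t^3 - s*t/27 - t^2/18, t^4, s^3 - 27*s*t^2 - 54*t^3, s^2*t + 6*s*t^2 + 9*t^3}; counting standard monomials gives mu = 8. Corank 2; j^3 = (s + 3*t)^3 is a perfect cube, so E-series; the 5-jet and mu = 8 give E_8.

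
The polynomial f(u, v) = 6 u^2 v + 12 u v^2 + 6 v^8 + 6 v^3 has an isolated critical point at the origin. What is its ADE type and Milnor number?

Type D9, Milnor number mu = 9.

The Hessian of f at 0 has rank 0. Corank 2; j^3 = 6*v*(u + v)^2 has shape L^2 M (L != M), so D-series; mu = 9 gives D_9.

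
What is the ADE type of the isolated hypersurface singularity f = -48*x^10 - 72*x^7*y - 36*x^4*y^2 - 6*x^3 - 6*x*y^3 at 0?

E_7

The Hessian of f at 0 is [[0, 0], [0, 0]] with rank 0, so corank 2. A Groebner basis of the Jacobian ideal J(f) in C{x,y} is {x^3, x*y^2, 3*x^2 + y^3}; counting standard monomials gives mu = 7. Corank 2; j^3 = -6*x^3 is a perfect cube, so E-series; the 4-jet and mu = 7 give E_7.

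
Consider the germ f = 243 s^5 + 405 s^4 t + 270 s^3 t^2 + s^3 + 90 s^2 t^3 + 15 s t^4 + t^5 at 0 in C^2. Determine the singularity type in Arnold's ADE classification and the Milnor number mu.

Type E_{8}, Milnor number mu = 8.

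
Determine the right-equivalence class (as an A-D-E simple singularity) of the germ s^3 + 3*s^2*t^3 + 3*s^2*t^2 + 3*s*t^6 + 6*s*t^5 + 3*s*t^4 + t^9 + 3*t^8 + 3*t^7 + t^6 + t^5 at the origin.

E_{8}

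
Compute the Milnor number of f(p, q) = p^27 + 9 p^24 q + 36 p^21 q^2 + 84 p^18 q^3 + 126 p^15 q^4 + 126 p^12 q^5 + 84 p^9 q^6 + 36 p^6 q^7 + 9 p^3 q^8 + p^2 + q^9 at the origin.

The Hessian of f at 0 has rank 1. Corank 1: A-series; mu = 8 gives A_8.

8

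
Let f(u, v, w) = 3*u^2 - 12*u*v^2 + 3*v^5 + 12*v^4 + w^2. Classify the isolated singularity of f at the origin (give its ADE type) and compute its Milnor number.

Type A4, Milnor number mu = 4.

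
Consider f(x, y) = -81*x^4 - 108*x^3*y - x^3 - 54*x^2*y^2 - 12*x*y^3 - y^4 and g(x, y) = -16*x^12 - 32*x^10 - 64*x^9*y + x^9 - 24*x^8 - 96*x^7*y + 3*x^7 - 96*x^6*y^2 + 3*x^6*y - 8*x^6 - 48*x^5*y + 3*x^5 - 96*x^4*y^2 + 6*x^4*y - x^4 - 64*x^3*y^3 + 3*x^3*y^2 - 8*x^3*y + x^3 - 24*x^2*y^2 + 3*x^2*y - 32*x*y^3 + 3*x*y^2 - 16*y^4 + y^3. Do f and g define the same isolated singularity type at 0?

Yes.

The Hessian of f at 0 is [[0, 0], [0, 0]] with rank 0, so corank 2. A Groebner basis of the Jacobian ideal J(f) in C{x,y} is {y^4, x*y^2 + y^3/9, x^2}; counting standard monomials gives mu = 6. Corank 2; j^3 = -x^3 is a perfect cube, so E-series; the 4-jet and mu = 6 give E_6. The Hessian of g at 0 is [[0, 0], [0, 0]] with rank 0, so corank 2. A Groebner basis of the Jacobian ideal J(g) in C{x,y} is {y^4, x*y^2 + 4*y^3/3, x^2 + 2*x*y + y^2}; counting standard monomials gives mu = 6. Corank 2; j^3 = (x + y)^3 is a perfect cube, so E-series; the 4-jet and mu = 6 give E_6. Both have type E_6, hence right-equivalent.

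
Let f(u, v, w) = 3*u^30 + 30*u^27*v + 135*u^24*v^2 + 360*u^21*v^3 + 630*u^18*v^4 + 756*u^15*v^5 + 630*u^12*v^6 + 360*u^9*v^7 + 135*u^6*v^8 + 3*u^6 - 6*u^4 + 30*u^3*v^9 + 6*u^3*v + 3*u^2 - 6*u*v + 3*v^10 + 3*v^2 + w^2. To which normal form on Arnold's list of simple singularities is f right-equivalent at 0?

The Hessian of f at 0 has rank 2. Corank 1: A-series; mu = 9 gives A_9.

A_{9}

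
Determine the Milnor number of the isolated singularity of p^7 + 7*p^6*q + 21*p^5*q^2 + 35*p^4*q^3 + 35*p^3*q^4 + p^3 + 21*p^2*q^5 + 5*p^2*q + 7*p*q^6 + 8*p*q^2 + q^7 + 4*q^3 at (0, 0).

8

The Hessian of f at 0 is [[0, 0], [0, 0]] with rank 0, so corank 2. A Groebner basis of the Jacobian ideal J(f) in C{p,q} is {p*q/7 + q^6 + 2*q^2/7, p*q^2 + 2*q^3, p^2 + 3*p*q + 2*q^2}; counting standard monomials gives mu = 8. Corank 2; j^3 = (p + q)*(p + 2*q)^2 has shape L^2 M (L != M), so D-series; mu = 8 gives D_8.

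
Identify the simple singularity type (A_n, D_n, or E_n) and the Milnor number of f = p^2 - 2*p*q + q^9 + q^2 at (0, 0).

Type A_{8}, Milnor number mu = 8.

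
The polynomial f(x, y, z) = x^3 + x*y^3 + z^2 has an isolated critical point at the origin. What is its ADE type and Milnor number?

Type E_7, Milnor number mu = 7.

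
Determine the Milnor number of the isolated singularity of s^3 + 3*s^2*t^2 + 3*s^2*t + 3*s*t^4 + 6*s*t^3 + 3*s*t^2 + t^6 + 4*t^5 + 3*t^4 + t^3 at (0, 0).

The Hessian of f at 0 is [[0, 0], [0, 0]] with rank 0, so corank 2. A Groebner basis of the Jacobian ideal J(f) in C{s,t} is {t^4, s^3 + 3*s^2*t - 3*s^2/2 - 3*s*t - 2*t^3 - 3*t^2/2, s^2/2 + s*t^2 + s*t + t^3 + t^2/2}; counting standard monomials gives mu = 8. Corank 2; j^3 = (s + t)^3 is a perfect cube, so E-series; the 5-jet and mu = 8 give E_8.

8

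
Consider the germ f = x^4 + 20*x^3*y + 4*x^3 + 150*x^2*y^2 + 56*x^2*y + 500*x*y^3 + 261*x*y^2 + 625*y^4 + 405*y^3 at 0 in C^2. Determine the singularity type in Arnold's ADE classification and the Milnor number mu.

Type D_5, Milnor number mu = 5.

The Hessian of f at 0 is [[0, 0], [0, 0]] with rank 0, so corank 2. A Groebner basis of the Jacobian ideal J(f) in C{x,y} is {x*y^2 + 18*x*y + 81*y^2, -4*x*y + y^3 - 18*y^2, x^2 + 19*x*y/2 + 45*y^2/2}; counting standard monomials gives mu = 5. Corank 2; j^3 = (x + 5*y)*(2*x + 9*y)^2 has shape L^2 M (L != M), so D-series; mu = 5 gives D_5.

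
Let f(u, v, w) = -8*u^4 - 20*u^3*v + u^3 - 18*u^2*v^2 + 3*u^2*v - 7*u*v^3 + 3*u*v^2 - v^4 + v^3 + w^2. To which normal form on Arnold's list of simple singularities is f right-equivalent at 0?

The Hessian of f at 0 has rank 1. Corank 2; j^3 = (u + v)^3 is a perfect cube, so E-series; the 4-jet and mu = 7 give E_7.

E_{7}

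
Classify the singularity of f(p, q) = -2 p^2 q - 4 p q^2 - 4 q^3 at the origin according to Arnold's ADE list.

D_4

The Hessian of f at 0 is [[0, 0], [0, 0]] with rank 0, so corank 2. A Groebner basis of the Jacobian ideal J(f) in C{p,q} is {q^3, p^2 + 2*q^2, p*q + q^2}; counting standard monomials gives mu = 4. Corank 2; j^3 = -2*q*(p^2 + 2*p*q + 2*q^2) splits into three distinct lines over C (the quadratic factor has nonzero discriminant), so D_4.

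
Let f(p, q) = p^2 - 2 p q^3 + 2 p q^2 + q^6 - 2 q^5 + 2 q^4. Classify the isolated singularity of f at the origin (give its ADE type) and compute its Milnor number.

The Hessian of f at 0 has rank 1. Corank 1: A-series; mu = 3 gives A_3.

Type A_3, Milnor number mu = 3.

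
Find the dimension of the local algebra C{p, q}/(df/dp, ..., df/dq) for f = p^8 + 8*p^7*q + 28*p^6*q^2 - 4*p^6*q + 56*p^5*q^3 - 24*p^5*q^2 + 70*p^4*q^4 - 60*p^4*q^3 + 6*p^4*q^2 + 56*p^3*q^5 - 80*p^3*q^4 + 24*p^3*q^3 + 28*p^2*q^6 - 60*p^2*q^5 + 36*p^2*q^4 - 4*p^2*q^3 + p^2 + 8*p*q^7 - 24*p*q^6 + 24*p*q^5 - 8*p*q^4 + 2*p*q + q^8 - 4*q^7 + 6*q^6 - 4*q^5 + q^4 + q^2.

The Hessian of f at 0 is [[2, 2], [2, 2]] with rank 1, so corank 1. A Groebner basis of the Jacobian ideal J(f) in C{p,q} is {q^3, p + q}; counting standard monomials gives mu = 3. Corank 1: A-series; mu = 3 gives A_3.

3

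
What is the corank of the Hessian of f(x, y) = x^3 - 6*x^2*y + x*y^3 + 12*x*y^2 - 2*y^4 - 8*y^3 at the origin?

2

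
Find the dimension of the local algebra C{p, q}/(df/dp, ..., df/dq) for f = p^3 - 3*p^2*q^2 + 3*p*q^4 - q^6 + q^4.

6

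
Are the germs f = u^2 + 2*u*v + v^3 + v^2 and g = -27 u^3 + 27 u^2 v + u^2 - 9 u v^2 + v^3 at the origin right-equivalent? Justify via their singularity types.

Yes.

The Hessian of f at 0 has rank 1. Corank 1: A-series; mu = 2 gives A_2. The Hessian of g at 0 has rank 1. Corank 1: A-series; mu = 2 gives A_2. Both have type A_2, hence right-equivalent.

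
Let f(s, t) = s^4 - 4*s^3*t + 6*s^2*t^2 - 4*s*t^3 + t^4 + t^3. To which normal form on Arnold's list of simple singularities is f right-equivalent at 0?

The Hessian of f at 0 has rank 0. Corank 2; j^3 = t^3 is a perfect cube, so E-series; the 4-jet and mu = 6 give E_6.

E_6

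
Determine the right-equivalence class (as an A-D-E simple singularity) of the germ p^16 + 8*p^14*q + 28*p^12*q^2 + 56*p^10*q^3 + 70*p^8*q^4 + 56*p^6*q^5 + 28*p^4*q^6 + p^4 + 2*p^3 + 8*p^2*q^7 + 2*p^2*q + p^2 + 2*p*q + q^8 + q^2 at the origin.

The Hessian of f at 0 has rank 1. Corank 1: A-series; mu = 7 gives A_7.

A_{7}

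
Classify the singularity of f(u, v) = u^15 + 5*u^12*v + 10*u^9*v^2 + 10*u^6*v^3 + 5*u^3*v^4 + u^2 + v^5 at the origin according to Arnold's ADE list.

A_4

The Hessian of f at 0 is [[2, 0], [0, 0]] with rank 1, so corank 1. A Groebner basis of the Jacobian ideal J(f) in C{u,v} is {v^4, u}; counting standard monomials gives mu = 4. Corank 1: A-series; mu = 4 gives A_4.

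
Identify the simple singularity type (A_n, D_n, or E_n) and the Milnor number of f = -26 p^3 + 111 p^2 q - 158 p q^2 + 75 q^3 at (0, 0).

Type D4, Milnor number mu = 4.

The Hessian of f at 0 is [[0, 0], [0, 0]] with rank 0, so corank 2. A Groebner basis of the Jacobian ideal J(f) in C{p,q} is {q^3, p^2 - 11*q^2/3, p*q - 2*q^2}; counting standard monomials gives mu = 4. Corank 2; j^3 = -(2*p - 3*q)*(13*p^2 - 36*p*q + 25*q^2) splits into three distinct lines over C (the quadratic factor has nonzero discriminant), so D_4.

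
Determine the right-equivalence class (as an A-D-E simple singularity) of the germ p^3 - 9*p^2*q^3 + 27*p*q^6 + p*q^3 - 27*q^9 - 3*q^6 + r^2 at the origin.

E_7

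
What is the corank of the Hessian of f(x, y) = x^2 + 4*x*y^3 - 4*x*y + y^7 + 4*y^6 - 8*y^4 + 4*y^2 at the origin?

1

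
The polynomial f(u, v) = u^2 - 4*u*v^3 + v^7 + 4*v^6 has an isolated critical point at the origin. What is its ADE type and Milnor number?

Type A6, Milnor number mu = 6.

The Hessian of f at 0 is [[2, 0], [0, 0]] with rank 1, so corank 1. A Groebner basis of the Jacobian ideal J(f) in C{u,v} is {-u/2 + v^3, u^2}; counting standard monomials gives mu = 6. Corank 1: A-series; mu = 6 gives A_6.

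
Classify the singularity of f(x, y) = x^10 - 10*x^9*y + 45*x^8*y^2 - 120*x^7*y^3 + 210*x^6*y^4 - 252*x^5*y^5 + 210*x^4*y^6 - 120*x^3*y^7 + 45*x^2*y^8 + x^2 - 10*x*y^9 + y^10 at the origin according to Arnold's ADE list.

A_9

The Hessian of f at 0 has rank 1. Corank 1: A-series; mu = 9 gives A_9.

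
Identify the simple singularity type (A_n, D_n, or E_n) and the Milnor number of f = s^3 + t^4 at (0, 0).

Type E_6, Milnor number mu = 6.

The Hessian of f at 0 is [[0, 0], [0, 0]] with rank 0, so corank 2. A Groebner basis of the Jacobian ideal J(f) in C{s,t} is {t^3, s^2}; counting standard monomials gives mu = 6. Corank 2; j^3 = s^3 is a perfect cube, so E-series; the 4-jet and mu = 6 give E_6.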